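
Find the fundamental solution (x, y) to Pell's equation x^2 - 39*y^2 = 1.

(x, y) = (25, 4)

First expand sqrt(39) as a continued fraction. With x_i = (sqrt(39) + m_i)/d_i and (m_0, d_0) = (0, 1): a_0 = floor(sqrt(39)) = 6, since 6^2 = 36 <= 39 < 49 = 7^2.
Iterate m_{i+1} = d_i*a_i - m_i, d_{i+1} = (39 - m_{i+1}^2)/d_i, a_{i+1} = floor((a_0 + m_{i+1})/d_{i+1}):
  m_1 = 1*6 - 0 = 6, d_1 = (39 - 6^2)/1 = 3/1 = 3, a_1 = floor((6 + 6)/3) = 4.
  m_2 = 3*4 - 6 = 6, d_2 = (39 - 6^2)/3 = 3/3 = 1, a_2 = floor((6 + 6)/1) = 12.
  m_3 = 1*12 - 6 = 6, d_3 = (39 - 6^2)/1 = 3/1 = 3: (m_3, d_3) = (m_1, d_1) = (6, 3), so from here the quotients repeat a_1, a_2; the period length is 2.
So sqrt(39) = [6; (4, 12)] with period length k = 2.
k is even, so the fundamental solution of x^2 - 39y^2 = 1 is (p_{k-1}, q_{k-1}) = (p_1, q_1); compute convergents through index 1.
Convergents (p_i = a_i*p_{i-1} + p_{i-2}, q_i = a_i*q_{i-1} + q_{i-2} with p_{-2}=0, p_{-1}=1, q_{-2}=1, q_{-1}=0):
  i=0: a_0=6, p_0 = 6*1 + 0 = 6, q_0 = 6*0 + 1 = 1.
  i=1: a_1=4, p_1 = 4*6 + 1 = 25, q_1 = 4*1 + 0 = 4.
Check: 25^2 - 39*4^2 = 625 - 624 = 1, so (x, y) = (25, 4) solves the equation, and by the theorem it is the least positive solution.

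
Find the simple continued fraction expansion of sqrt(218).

Write x_i = (sqrt(218) + m_i)/d_i with (m_0, d_0) = (0, 1). a_0 = floor(sqrt(218)) = 14, since 14^2 = 196 <= 218 < 225 = 15^2.
Iterate m_{i+1} = d_i*a_i - m_i, d_{i+1} = (218 - m_{i+1}^2)/d_i, a_{i+1} = floor((a_0 + m_{i+1})/d_{i+1}):
  m_1 = 1*14 - 0 = 14, d_1 = (218 - 14^2)/1 = 22/1 = 22, a_1 = floor((14 + 14)/22) = 1.
  m_2 = 22*1 - 14 = 8, d_2 = (218 - 8^2)/22 = 154/22 = 7, a_2 = floor((14 + 8)/7) = 3.
  m_3 = 7*3 - 8 = 13, d_3 = (218 - 13^2)/7 = 49/7 = 7, a_3 = floor((14 + 13)/7) = 3.
  m_4 = 7*3 - 13 = 8, d_4 = (218 - 8^2)/7 = 154/7 = 22, a_4 = floor((14 + 8)/22) = 1.
  m_5 = 22*1 - 8 = 14, d_5 = (218 - 14^2)/22 = 22/22 = 1, a_5 = floor((14 + 14)/1) = 28.
  m_6 = 1*28 - 14 = 14, d_6 = (218 - 14^2)/1 = 22/1 = 22: (m_6, d_6) = (m_1, d_1) = (14, 22), so from here the quotients repeat a_1, ..., a_5; the period length is 5.
Hence the expansion of sqrt(218) is a_0 = 14 followed by the repeating block 1, 3, 3, 1, 28 (period 5).

[14; (1, 3, 3, 1, 28)]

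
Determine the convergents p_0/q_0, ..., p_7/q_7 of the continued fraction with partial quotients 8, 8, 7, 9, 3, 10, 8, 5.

Using the convergent recurrence p_i = a_i*p_{i-1} + p_{i-2}, q_i = a_i*q_{i-1} + q_{i-2} with p_{-2}=0, p_{-1}=1, q_{-2}=1, q_{-1}=0:
  i=0: a_0=8, p_0 = 8*1 + 0 = 8, q_0 = 8*0 + 1 = 1.
  i=1: a_1=8, p_1 = 8*8 + 1 = 65, q_1 = 8*1 + 0 = 8.
  i=2: a_2=7, p_2 = 7*65 + 8 = 463, q_2 = 7*8 + 1 = 57.
  i=3: a_3=9, p_3 = 9*463 + 65 = 4232, q_3 = 9*57 + 8 = 521.
  i=4: a_4=3, p_4 = 3*4232 + 463 = 13159, q_4 = 3*521 + 57 = 1620.
  i=5: a_5=10, p_5 = 10*13159 + 4232 = 135822, q_5 = 10*1620 + 521 = 16721.
  i=6: a_6=8, p_6 = 8*135822 + 13159 = 1099735, q_6 = 8*16721 + 1620 = 135388.
  i=7: a_7=5, p_7 = 5*1099735 + 135822 = 5634497, q_7 = 5*135388 + 16721 = 693661.

8/1, 65/8, 463/57, 4232/521, 13159/1620, 135822/16721, 1099735/135388, 5634497/693661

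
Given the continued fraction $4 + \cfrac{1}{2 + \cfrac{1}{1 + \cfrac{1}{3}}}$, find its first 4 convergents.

4/1, 9/2, 13/3, 48/11

Using the convergent recurrence p_i = a_i*p_{i-1} + p_{i-2}, q_i = a_i*q_{i-1} + q_{i-2} with p_{-2}=0, p_{-1}=1, q_{-2}=1, q_{-1}=0:
  i=0: a_0=4, p_0 = 4*1 + 0 = 4, q_0 = 4*0 + 1 = 1.
  i=1: a_1=2, p_1 = 2*4 + 1 = 9, q_1 = 2*1 + 0 = 2.
  i=2: a_2=1, p_2 = 1*9 + 4 = 13, q_2 = 1*2 + 1 = 3.
  i=3: a_3=3, p_3 = 3*13 + 9 = 48, q_3 = 3*3 + 2 = 11.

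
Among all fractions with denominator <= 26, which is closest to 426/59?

65/9

Expand x = 426/59 as a continued fraction with the Euclidean algorithm:
  426 = 7*59 + 13, so a_0 = 7.
  59 = 4*13 + 7, so a_1 = 4.
  13 = 1*7 + 6, so a_2 = 1.
  7 = 1*6 + 1, so a_3 = 1.
  6 = 6*1 + 0, so a_4 = 6.
so x = [7; 4, 1, 1, 6].
Convergents (p_i = a_i*p_{i-1} + p_{i-2}, q_i = a_i*q_{i-1} + q_{i-2} with p_{-2}=0, p_{-1}=1, q_{-2}=1, q_{-1}=0), until the denominator exceeds 26:
  i=0: a_0=7, p_0 = 7*1 + 0 = 7, q_0 = 7*0 + 1 = 1.
  i=1: a_1=4, p_1 = 4*7 + 1 = 29, q_1 = 4*1 + 0 = 4.
  i=2: a_2=1, p_2 = 1*29 + 7 = 36, q_2 = 1*4 + 1 = 5.
  i=3: a_3=1, p_3 = 1*36 + 29 = 65, q_3 = 1*5 + 4 = 9.
  i=4: a_4=6, p_4 = 6*65 + 36 = 426, q_4 = 6*9 + 5 = 59.
q_4 = 59 > 26, so the last convergent with denominator <= 26 is p_3/q_3 = 65/9.
The closest fraction with denominator <= 26 is either p_3/q_3 or the intermediate fraction (k*p_3 + p_2)/(k*q_3 + q_2) with the largest k >= 1 whose denominator stays <= 26; these approach x as k grows, and every other convergent or intermediate fraction in range is farther away.
Largest k: floor((26 - q_2)/q_3) = floor((26 - 5)/9) = 2.
That gives (2*65 + 36)/(2*9 + 5) = 166/23.
Compare the errors: |x - 65/9| = |426*9 - 65*59|/(59*9) = 1/531, and |x - 166/23| = |426*23 - 166*59|/(59*23) = 4/1357.
Cross-multiplying, 1*1357 = 1357 < 2124 = 4*531, so 1/531 is smaller: the convergent 65/9 is closer to x than 166/23.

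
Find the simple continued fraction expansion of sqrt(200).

Write x_i = (sqrt(200) + m_i)/d_i with (m_0, d_0) = (0, 1). a_0 = floor(sqrt(200)) = 14, since 14^2 = 196 <= 200 < 225 = 15^2.
Iterate m_{i+1} = d_i*a_i - m_i, d_{i+1} = (200 - m_{i+1}^2)/d_i, a_{i+1} = floor((a_0 + m_{i+1})/d_{i+1}):
  m_1 = 1*14 - 0 = 14, d_1 = (200 - 14^2)/1 = 4/1 = 4, a_1 = floor((14 + 14)/4) = 7.
  m_2 = 4*7 - 14 = 14, d_2 = (200 - 14^2)/4 = 4/4 = 1, a_2 = floor((14 + 14)/1) = 28.
  m_3 = 1*28 - 14 = 14, d_3 = (200 - 14^2)/1 = 4/1 = 4: (m_3, d_3) = (m_1, d_1) = (14, 4), so from here the quotients repeat a_1, a_2; the period length is 2.
Hence the expansion of sqrt(200) is a_0 = 14 followed by the repeating block 7, 28 (period 2).

[14; (7, 28)]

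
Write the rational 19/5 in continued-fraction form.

[3; 1, 4]

Run the Euclidean algorithm on 19 and 5; the successive quotients are the partial quotients a_0, a_1, ... (each step inverts the fractional part left over by the previous one):
  19 = 3*5 + 4, so a_0 = 3.
  5 = 1*4 + 1, so a_1 = 1.
  4 = 4*1 + 0, so a_2 = 4.
The remainder reaches 0 after 3 divisions, so the expansion has 3 partial quotients, read off in order.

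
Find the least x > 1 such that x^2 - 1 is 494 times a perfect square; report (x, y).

(x, y) = (73035, 3286)

First expand sqrt(494) as a continued fraction. With x_i = (sqrt(494) + m_i)/d_i and (m_0, d_0) = (0, 1): a_0 = floor(sqrt(494)) = 22, since 22^2 = 484 <= 494 < 529 = 23^2.
Iterate m_{i+1} = d_i*a_i - m_i, d_{i+1} = (494 - m_{i+1}^2)/d_i, a_{i+1} = floor((a_0 + m_{i+1})/d_{i+1}):
  m_1 = 1*22 - 0 = 22, d_1 = (494 - 22^2)/1 = 10/1 = 10, a_1 = floor((22 + 22)/10) = 4.
  m_2 = 10*4 - 22 = 18, d_2 = (494 - 18^2)/10 = 170/10 = 17, a_2 = floor((22 + 18)/17) = 2.
  m_3 = 17*2 - 18 = 16, d_3 = (494 - 16^2)/17 = 238/17 = 14, a_3 = floor((22 + 16)/14) = 2.
  m_4 = 14*2 - 16 = 12, d_4 = (494 - 12^2)/14 = 350/14 = 25, a_4 = floor((22 + 12)/25) = 1.
  m_5 = 25*1 - 12 = 13, d_5 = (494 - 13^2)/25 = 325/25 = 13, a_5 = floor((22 + 13)/13) = 2.
  m_6 = 13*2 - 13 = 13, d_6 = (494 - 13^2)/13 = 325/13 = 25, a_6 = floor((22 + 13)/25) = 1.
  m_7 = 25*1 - 13 = 12, d_7 = (494 - 12^2)/25 = 350/25 = 14, a_7 = floor((22 + 12)/14) = 2.
  m_8 = 14*2 - 12 = 16, d_8 = (494 - 16^2)/14 = 238/14 = 17, a_8 = floor((22 + 16)/17) = 2.
  m_9 = 17*2 - 16 = 18, d_9 = (494 - 18^2)/17 = 170/17 = 10, a_9 = floor((22 + 18)/10) = 4.
  m_10 = 10*4 - 18 = 22, d_10 = (494 - 22^2)/10 = 10/10 = 1, a_10 = floor((22 + 22)/1) = 44.
  m_11 = 1*44 - 22 = 22, d_11 = (494 - 22^2)/1 = 10/1 = 10: (m_11, d_11) = (m_1, d_1) = (22, 10), so from here the quotients repeat a_1, ..., a_10; the period length is 10.
So sqrt(494) = [22; (4, 2, 2, 1, 2, 1, 2, 2, 4, 44)] with period length k = 10.
k is even, so the fundamental solution of x^2 - 494y^2 = 1 is (p_{k-1}, q_{k-1}) = (p_9, q_9); compute convergents through index 9.
Convergents (p_i = a_i*p_{i-1} + p_{i-2}, q_i = a_i*q_{i-1} + q_{i-2} with p_{-2}=0, p_{-1}=1, q_{-2}=1, q_{-1}=0):
  i=0: a_0=22, p_0 = 22*1 + 0 = 22, q_0 = 22*0 + 1 = 1.
  i=1: a_1=4, p_1 = 4*22 + 1 = 89, q_1 = 4*1 + 0 = 4.
  i=2: a_2=2, p_2 = 2*89 + 22 = 200, q_2 = 2*4 + 1 = 9.
  i=3: a_3=2, p_3 = 2*200 + 89 = 489, q_3 = 2*9 + 4 = 22.
  i=4: a_4=1, p_4 = 1*489 + 200 = 689, q_4 = 1*22 + 9 = 31.
  i=5: a_5=2, p_5 = 2*689 + 489 = 1867, q_5 = 2*31 + 22 = 84.
  i=6: a_6=1, p_6 = 1*1867 + 689 = 2556, q_6 = 1*84 + 31 = 115.
  i=7: a_7=2, p_7 = 2*2556 + 1867 = 6979, q_7 = 2*115 + 84 = 314.
  i=8: a_8=2, p_8 = 2*6979 + 2556 = 16514, q_8 = 2*314 + 115 = 743.
  i=9: a_9=4, p_9 = 4*16514 + 6979 = 73035, q_9 = 4*743 + 314 = 3286.
Check: 73035^2 - 494*3286^2 = 5334111225 - 5334111224 = 1, so (x, y) = (73035, 3286) solves the equation, and by the theorem it is the least positive solution.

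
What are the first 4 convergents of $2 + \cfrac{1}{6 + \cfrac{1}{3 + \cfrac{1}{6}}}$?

Using the convergent recurrence p_i = a_i*p_{i-1} + p_{i-2}, q_i = a_i*q_{i-1} + q_{i-2} with p_{-2}=0, p_{-1}=1, q_{-2}=1, q_{-1}=0:
  i=0: a_0=2, p_0 = 2*1 + 0 = 2, q_0 = 2*0 + 1 = 1.
  i=1: a_1=6, p_1 = 6*2 + 1 = 13, q_1 = 6*1 + 0 = 6.
  i=2: a_2=3, p_2 = 3*13 + 2 = 41, q_2 = 3*6 + 1 = 19.
  i=3: a_3=6, p_3 = 6*41 + 13 = 259, q_3 = 6*19 + 6 = 120.

2/1, 13/6, 41/19, 259/120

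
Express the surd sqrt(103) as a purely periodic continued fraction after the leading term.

[10; (6, 1, 2, 1, 1, 9, 1, 1, 2, 1, 6, 20)]

Write x_i = (sqrt(103) + m_i)/d_i with (m_0, d_0) = (0, 1). a_0 = floor(sqrt(103)) = 10, since 10^2 = 100 <= 103 < 121 = 11^2.
Iterate m_{i+1} = d_i*a_i - m_i, d_{i+1} = (103 - m_{i+1}^2)/d_i, a_{i+1} = floor((a_0 + m_{i+1})/d_{i+1}):
  m_1 = 1*10 - 0 = 10, d_1 = (103 - 10^2)/1 = 3/1 = 3, a_1 = floor((10 + 10)/3) = 6.
  m_2 = 3*6 - 10 = 8, d_2 = (103 - 8^2)/3 = 39/3 = 13, a_2 = floor((10 + 8)/13) = 1.
  m_3 = 13*1 - 8 = 5, d_3 = (103 - 5^2)/13 = 78/13 = 6, a_3 = floor((10 + 5)/6) = 2.
  m_4 = 6*2 - 5 = 7, d_4 = (103 - 7^2)/6 = 54/6 = 9, a_4 = floor((10 + 7)/9) = 1.
  m_5 = 9*1 - 7 = 2, d_5 = (103 - 2^2)/9 = 99/9 = 11, a_5 = floor((10 + 2)/11) = 1.
  m_6 = 11*1 - 2 = 9, d_6 = (103 - 9^2)/11 = 22/11 = 2, a_6 = floor((10 + 9)/2) = 9.
  m_7 = 2*9 - 9 = 9, d_7 = (103 - 9^2)/2 = 22/2 = 11, a_7 = floor((10 + 9)/11) = 1.
  m_8 = 11*1 - 9 = 2, d_8 = (103 - 2^2)/11 = 99/11 = 9, a_8 = floor((10 + 2)/9) = 1.
  m_9 = 9*1 - 2 = 7, d_9 = (103 - 7^2)/9 = 54/9 = 6, a_9 = floor((10 + 7)/6) = 2.
  m_10 = 6*2 - 7 = 5, d_10 = (103 - 5^2)/6 = 78/6 = 13, a_10 = floor((10 + 5)/13) = 1.
  m_11 = 13*1 - 5 = 8, d_11 = (103 - 8^2)/13 = 39/13 = 3, a_11 = floor((10 + 8)/3) = 6.
  m_12 = 3*6 - 8 = 10, d_12 = (103 - 10^2)/3 = 3/3 = 1, a_12 = floor((10 + 10)/1) = 20.
  m_13 = 1*20 - 10 = 10, d_13 = (103 - 10^2)/1 = 3/1 = 3: (m_13, d_13) = (m_1, d_1) = (10, 3), so from here the quotients repeat a_1, ..., a_12; the period length is 12.
Hence the expansion of sqrt(103) is a_0 = 10 followed by the repeating block 6, 1, 2, 1, 1, 9, 1, 1, 2, 1, 6, 20 (period 12).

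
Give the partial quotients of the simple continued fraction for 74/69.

Run the Euclidean algorithm on 74 and 69; the successive quotients are the partial quotients a_0, a_1, ... (each step inverts the fractional part left over by the previous one):
  74 = 1*69 + 5, so a_0 = 1.
  69 = 13*5 + 4, so a_1 = 13.
  5 = 1*4 + 1, so a_2 = 1.
  4 = 4*1 + 0, so a_3 = 4.
The remainder reaches 0 after 4 divisions, so the expansion has 4 partial quotients, read off in order.

[1; 13, 1, 4]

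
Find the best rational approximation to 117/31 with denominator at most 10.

34/9

Expand x = 117/31 as a continued fraction with the Euclidean algorithm:
  117 = 3*31 + 24, so a_0 = 3.
  31 = 1*24 + 7, so a_1 = 1.
  24 = 3*7 + 3, so a_2 = 3.
  7 = 2*3 + 1, so a_3 = 2.
  3 = 3*1 + 0, so a_4 = 3.
so x = [3; 1, 3, 2, 3].
Convergents (p_i = a_i*p_{i-1} + p_{i-2}, q_i = a_i*q_{i-1} + q_{i-2} with p_{-2}=0, p_{-1}=1, q_{-2}=1, q_{-1}=0), until the denominator exceeds 10:
  i=0: a_0=3, p_0 = 3*1 + 0 = 3, q_0 = 3*0 + 1 = 1.
  i=1: a_1=1, p_1 = 1*3 + 1 = 4, q_1 = 1*1 + 0 = 1.
  i=2: a_2=3, p_2 = 3*4 + 3 = 15, q_2 = 3*1 + 1 = 4.
  i=3: a_3=2, p_3 = 2*15 + 4 = 34, q_3 = 2*4 + 1 = 9.
  i=4: a_4=3, p_4 = 3*34 + 15 = 117, q_4 = 3*9 + 4 = 31.
q_4 = 31 > 10, so the last convergent with denominator <= 10 is p_3/q_3 = 34/9.
The closest fraction with denominator <= 10 is either p_3/q_3 or the intermediate fraction (k*p_3 + p_2)/(k*q_3 + q_2) with the largest k >= 1 whose denominator stays <= 10; these approach x as k grows, and every other convergent or intermediate fraction in range is farther away.
Largest k: floor((10 - q_2)/q_3) = floor((10 - 4)/9) = 0.
Since k = 0, no intermediate fraction beyond p_3/q_3 has denominator <= 10, so the convergent 34/9 is the closest (its error is |117*9 - 34*31|/(31*9) = 1/279).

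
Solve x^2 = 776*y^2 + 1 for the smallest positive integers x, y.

First expand sqrt(776) as a continued fraction. With x_i = (sqrt(776) + m_i)/d_i and (m_0, d_0) = (0, 1): a_0 = floor(sqrt(776)) = 27, since 27^2 = 729 <= 776 < 784 = 28^2.
Iterate m_{i+1} = d_i*a_i - m_i, d_{i+1} = (776 - m_{i+1}^2)/d_i, a_{i+1} = floor((a_0 + m_{i+1})/d_{i+1}):
  m_1 = 1*27 - 0 = 27, d_1 = (776 - 27^2)/1 = 47/1 = 47, a_1 = floor((27 + 27)/47) = 1.
  m_2 = 47*1 - 27 = 20, d_2 = (776 - 20^2)/47 = 376/47 = 8, a_2 = floor((27 + 20)/8) = 5.
  m_3 = 8*5 - 20 = 20, d_3 = (776 - 20^2)/8 = 376/8 = 47, a_3 = floor((27 + 20)/47) = 1.
  m_4 = 47*1 - 20 = 27, d_4 = (776 - 27^2)/47 = 47/47 = 1, a_4 = floor((27 + 27)/1) = 54.
  m_5 = 1*54 - 27 = 27, d_5 = (776 - 27^2)/1 = 47/1 = 47: (m_5, d_5) = (m_1, d_1) = (27, 47), so from here the quotients repeat a_1, ..., a_4; the period length is 4.
So sqrt(776) = [27; (1, 5, 1, 54)] with period length k = 4.
k is even, so the fundamental solution of x^2 - 776y^2 = 1 is (p_{k-1}, q_{k-1}) = (p_3, q_3); compute convergents through index 3.
Convergents (p_i = a_i*p_{i-1} + p_{i-2}, q_i = a_i*q_{i-1} + q_{i-2} with p_{-2}=0, p_{-1}=1, q_{-2}=1, q_{-1}=0):
  i=0: a_0=27, p_0 = 27*1 + 0 = 27, q_0 = 27*0 + 1 = 1.
  i=1: a_1=1, p_1 = 1*27 + 1 = 28, q_1 = 1*1 + 0 = 1.
  i=2: a_2=5, p_2 = 5*28 + 27 = 167, q_2 = 5*1 + 1 = 6.
  i=3: a_3=1, p_3 = 1*167 + 28 = 195, q_3 = 1*6 + 1 = 7.
Check: 195^2 - 776*7^2 = 38025 - 38024 = 1, so (x, y) = (195, 7) solves the equation, and by the theorem it is the least positive solution.

(x, y) = (195, 7)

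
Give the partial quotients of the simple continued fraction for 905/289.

Run the Euclidean algorithm on 905 and 289; the successive quotients are the partial quotients a_0, a_1, ... (each step inverts the fractional part left over by the previous one):
  905 = 3*289 + 38, so a_0 = 3.
  289 = 7*38 + 23, so a_1 = 7.
  38 = 1*23 + 15, so a_2 = 1.
  23 = 1*15 + 8, so a_3 = 1.
  15 = 1*8 + 7, so a_4 = 1.
  8 = 1*7 + 1, so a_5 = 1.
  7 = 7*1 + 0, so a_6 = 7.
The remainder reaches 0 after 7 divisions, so the expansion has 7 partial quotients, read off in order.

[3; 7, 1, 1, 1, 1, 7]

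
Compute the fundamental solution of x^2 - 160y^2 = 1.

First expand sqrt(160) as a continued fraction. With x_i = (sqrt(160) + m_i)/d_i and (m_0, d_0) = (0, 1): a_0 = floor(sqrt(160)) = 12, since 12^2 = 144 <= 160 < 169 = 13^2.
Iterate m_{i+1} = d_i*a_i - m_i, d_{i+1} = (160 - m_{i+1}^2)/d_i, a_{i+1} = floor((a_0 + m_{i+1})/d_{i+1}):
  m_1 = 1*12 - 0 = 12, d_1 = (160 - 12^2)/1 = 16/1 = 16, a_1 = floor((12 + 12)/16) = 1.
  m_2 = 16*1 - 12 = 4, d_2 = (160 - 4^2)/16 = 144/16 = 9, a_2 = floor((12 + 4)/9) = 1.
  m_3 = 9*1 - 4 = 5, d_3 = (160 - 5^2)/9 = 135/9 = 15, a_3 = floor((12 + 5)/15) = 1.
  m_4 = 15*1 - 5 = 10, d_4 = (160 - 10^2)/15 = 60/15 = 4, a_4 = floor((12 + 10)/4) = 5.
  m_5 = 4*5 - 10 = 10, d_5 = (160 - 10^2)/4 = 60/4 = 15, a_5 = floor((12 + 10)/15) = 1.
  m_6 = 15*1 - 10 = 5, d_6 = (160 - 5^2)/15 = 135/15 = 9, a_6 = floor((12 + 5)/9) = 1.
  m_7 = 9*1 - 5 = 4, d_7 = (160 - 4^2)/9 = 144/9 = 16, a_7 = floor((12 + 4)/16) = 1.
  m_8 = 16*1 - 4 = 12, d_8 = (160 - 12^2)/16 = 16/16 = 1, a_8 = floor((12 + 12)/1) = 24.
  m_9 = 1*24 - 12 = 12, d_9 = (160 - 12^2)/1 = 16/1 = 16: (m_9, d_9) = (m_1, d_1) = (12, 16), so from here the quotients repeat a_1, ..., a_8; the period length is 8.
So sqrt(160) = [12; (1, 1, 1, 5, 1, 1, 1, 24)] with period length k = 8.
k is even, so the fundamental solution of x^2 - 160y^2 = 1 is (p_{k-1}, q_{k-1}) = (p_7, q_7); compute convergents through index 7.
Convergents (p_i = a_i*p_{i-1} + p_{i-2}, q_i = a_i*q_{i-1} + q_{i-2} with p_{-2}=0, p_{-1}=1, q_{-2}=1, q_{-1}=0):
  i=0: a_0=12, p_0 = 12*1 + 0 = 12, q_0 = 12*0 + 1 = 1.
  i=1: a_1=1, p_1 = 1*12 + 1 = 13, q_1 = 1*1 + 0 = 1.
  i=2: a_2=1, p_2 = 1*13 + 12 = 25, q_2 = 1*1 + 1 = 2.
  i=3: a_3=1, p_3 = 1*25 + 13 = 38, q_3 = 1*2 + 1 = 3.
  i=4: a_4=5, p_4 = 5*38 + 25 = 215, q_4 = 5*3 + 2 = 17.
  i=5: a_5=1, p_5 = 1*215 + 38 = 253, q_5 = 1*17 + 3 = 20.
  i=6: a_6=1, p_6 = 1*253 + 215 = 468, q_6 = 1*20 + 17 = 37.
  i=7: a_7=1, p_7 = 1*468 + 253 = 721, q_7 = 1*37 + 20 = 57.
Check: 721^2 - 160*57^2 = 519841 - 519840 = 1, so (x, y) = (721, 57) solves the equation, and by the theorem it is the least positive solution.

(x, y) = (721, 57)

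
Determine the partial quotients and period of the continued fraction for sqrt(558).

Write x_i = (sqrt(558) + m_i)/d_i with (m_0, d_0) = (0, 1). a_0 = floor(sqrt(558)) = 23, since 23^2 = 529 <= 558 < 576 = 24^2.
Iterate m_{i+1} = d_i*a_i - m_i, d_{i+1} = (558 - m_{i+1}^2)/d_i, a_{i+1} = floor((a_0 + m_{i+1})/d_{i+1}):
  m_1 = 1*23 - 0 = 23, d_1 = (558 - 23^2)/1 = 29/1 = 29, a_1 = floor((23 + 23)/29) = 1.
  m_2 = 29*1 - 23 = 6, d_2 = (558 - 6^2)/29 = 522/29 = 18, a_2 = floor((23 + 6)/18) = 1.
  m_3 = 18*1 - 6 = 12, d_3 = (558 - 12^2)/18 = 414/18 = 23, a_3 = floor((23 + 12)/23) = 1.
  m_4 = 23*1 - 12 = 11, d_4 = (558 - 11^2)/23 = 437/23 = 19, a_4 = floor((23 + 11)/19) = 1.
  m_5 = 19*1 - 11 = 8, d_5 = (558 - 8^2)/19 = 494/19 = 26, a_5 = floor((23 + 8)/26) = 1.
  m_6 = 26*1 - 8 = 18, d_6 = (558 - 18^2)/26 = 234/26 = 9, a_6 = floor((23 + 18)/9) = 4.
  m_7 = 9*4 - 18 = 18, d_7 = (558 - 18^2)/9 = 234/9 = 26, a_7 = floor((23 + 18)/26) = 1.
  m_8 = 26*1 - 18 = 8, d_8 = (558 - 8^2)/26 = 494/26 = 19, a_8 = floor((23 + 8)/19) = 1.
  m_9 = 19*1 - 8 = 11, d_9 = (558 - 11^2)/19 = 437/19 = 23, a_9 = floor((23 + 11)/23) = 1.
  m_10 = 23*1 - 11 = 12, d_10 = (558 - 12^2)/23 = 414/23 = 18, a_10 = floor((23 + 12)/18) = 1.
  m_11 = 18*1 - 12 = 6, d_11 = (558 - 6^2)/18 = 522/18 = 29, a_11 = floor((23 + 6)/29) = 1.
  m_12 = 29*1 - 6 = 23, d_12 = (558 - 23^2)/29 = 29/29 = 1, a_12 = floor((23 + 23)/1) = 46.
  m_13 = 1*46 - 23 = 23, d_13 = (558 - 23^2)/1 = 29/1 = 29: (m_13, d_13) = (m_1, d_1) = (23, 29), so from here the quotients repeat a_1, ..., a_12; the period length is 12.
Hence the expansion of sqrt(558) is a_0 = 23 followed by the repeating block 1, 1, 1, 1, 1, 4, 1, 1, 1, 1, 1, 46 (period 12).

[23; (1, 1, 1, 1, 1, 4, 1, 1, 1, 1, 1, 46)]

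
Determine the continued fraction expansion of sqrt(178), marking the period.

[13; (2, 1, 12, 1, 2, 26)]

Write x_i = (sqrt(178) + m_i)/d_i with (m_0, d_0) = (0, 1). a_0 = floor(sqrt(178)) = 13, since 13^2 = 169 <= 178 < 196 = 14^2.
Iterate m_{i+1} = d_i*a_i - m_i, d_{i+1} = (178 - m_{i+1}^2)/d_i, a_{i+1} = floor((a_0 + m_{i+1})/d_{i+1}):
  m_1 = 1*13 - 0 = 13, d_1 = (178 - 13^2)/1 = 9/1 = 9, a_1 = floor((13 + 13)/9) = 2.
  m_2 = 9*2 - 13 = 5, d_2 = (178 - 5^2)/9 = 153/9 = 17, a_2 = floor((13 + 5)/17) = 1.
  m_3 = 17*1 - 5 = 12, d_3 = (178 - 12^2)/17 = 34/17 = 2, a_3 = floor((13 + 12)/2) = 12.
  m_4 = 2*12 - 12 = 12, d_4 = (178 - 12^2)/2 = 34/2 = 17, a_4 = floor((13 + 12)/17) = 1.
  m_5 = 17*1 - 12 = 5, d_5 = (178 - 5^2)/17 = 153/17 = 9, a_5 = floor((13 + 5)/9) = 2.
  m_6 = 9*2 - 5 = 13, d_6 = (178 - 13^2)/9 = 9/9 = 1, a_6 = floor((13 + 13)/1) = 26.
  m_7 = 1*26 - 13 = 13, d_7 = (178 - 13^2)/1 = 9/1 = 9: (m_7, d_7) = (m_1, d_1) = (13, 9), so from here the quotients repeat a_1, ..., a_6; the period length is 6.
Hence the expansion of sqrt(178) is a_0 = 13 followed by the repeating block 2, 1, 12, 1, 2, 26 (period 6).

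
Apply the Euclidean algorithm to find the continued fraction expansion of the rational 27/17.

Run the Euclidean algorithm on 27 and 17; the successive quotients are the partial quotients a_0, a_1, ... (each step inverts the fractional part left over by the previous one):
  27 = 1*17 + 10, so a_0 = 1.
  17 = 1*10 + 7, so a_1 = 1.
  10 = 1*7 + 3, so a_2 = 1.
  7 = 2*3 + 1, so a_3 = 2.
  3 = 3*1 + 0, so a_4 = 3.
The remainder reaches 0 after 5 divisions, so the expansion has 5 partial quotients, read off in order.

[1; 1, 1, 2, 3]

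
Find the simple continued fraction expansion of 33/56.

[0; 1, 1, 2, 3, 3]

Run the Euclidean algorithm on 33 and 56; the successive quotients are the partial quotients a_0, a_1, ... (each step inverts the fractional part left over by the previous one):
  33 = 0*56 + 33, so a_0 = 0.
  56 = 1*33 + 23, so a_1 = 1.
  33 = 1*23 + 10, so a_2 = 1.
  23 = 2*10 + 3, so a_3 = 2.
  10 = 3*3 + 1, so a_4 = 3.
  3 = 3*1 + 0, so a_5 = 3.
The remainder reaches 0 after 6 divisions, so the expansion has 6 partial quotients, read off in order.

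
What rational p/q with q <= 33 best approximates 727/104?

7/1

Expand x = 727/104 as a continued fraction with the Euclidean algorithm:
  727 = 6*104 + 103, so a_0 = 6.
  104 = 1*103 + 1, so a_1 = 1.
  103 = 103*1 + 0, so a_2 = 103.
so x = [6; 1, 103].
Convergents (p_i = a_i*p_{i-1} + p_{i-2}, q_i = a_i*q_{i-1} + q_{i-2} with p_{-2}=0, p_{-1}=1, q_{-2}=1, q_{-1}=0), until the denominator exceeds 33:
  i=0: a_0=6, p_0 = 6*1 + 0 = 6, q_0 = 6*0 + 1 = 1.
  i=1: a_1=1, p_1 = 1*6 + 1 = 7, q_1 = 1*1 + 0 = 1.
  i=2: a_2=103, p_2 = 103*7 + 6 = 727, q_2 = 103*1 + 1 = 104.
q_2 = 104 > 33, so the last convergent with denominator <= 33 is p_1/q_1 = 7/1.
The closest fraction with denominator <= 33 is either p_1/q_1 or the intermediate fraction (k*p_1 + p_0)/(k*q_1 + q_0) with the largest k >= 1 whose denominator stays <= 33; these approach x as k grows, and every other convergent or intermediate fraction in range is farther away.
Largest k: floor((33 - q_0)/q_1) = floor((33 - 1)/1) = 32.
That gives (32*7 + 6)/(32*1 + 1) = 230/33.
Compare the errors: |x - 7/1| = |727*1 - 7*104|/(104*1) = 1/104, and |x - 230/33| = |727*33 - 230*104|/(104*33) = 71/3432.
Cross-multiplying, 1*3432 = 3432 < 7384 = 71*104, so 1/104 is smaller: the convergent 7/1 is closer to x than 230/33.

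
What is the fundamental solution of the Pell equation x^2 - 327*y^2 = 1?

(x, y) = (217, 12)

First expand sqrt(327) as a continued fraction. With x_i = (sqrt(327) + m_i)/d_i and (m_0, d_0) = (0, 1): a_0 = floor(sqrt(327)) = 18, since 18^2 = 324 <= 327 < 361 = 19^2.
Iterate m_{i+1} = d_i*a_i - m_i, d_{i+1} = (327 - m_{i+1}^2)/d_i, a_{i+1} = floor((a_0 + m_{i+1})/d_{i+1}):
  m_1 = 1*18 - 0 = 18, d_1 = (327 - 18^2)/1 = 3/1 = 3, a_1 = floor((18 + 18)/3) = 12.
  m_2 = 3*12 - 18 = 18, d_2 = (327 - 18^2)/3 = 3/3 = 1, a_2 = floor((18 + 18)/1) = 36.
  m_3 = 1*36 - 18 = 18, d_3 = (327 - 18^2)/1 = 3/1 = 3: (m_3, d_3) = (m_1, d_1) = (18, 3), so from here the quotients repeat a_1, a_2; the period length is 2.
So sqrt(327) = [18; (12, 36)] with period length k = 2.
k is even, so the fundamental solution of x^2 - 327y^2 = 1 is (p_{k-1}, q_{k-1}) = (p_1, q_1); compute convergents through index 1.
Convergents (p_i = a_i*p_{i-1} + p_{i-2}, q_i = a_i*q_{i-1} + q_{i-2} with p_{-2}=0, p_{-1}=1, q_{-2}=1, q_{-1}=0):
  i=0: a_0=18, p_0 = 18*1 + 0 = 18, q_0 = 18*0 + 1 = 1.
  i=1: a_1=12, p_1 = 12*18 + 1 = 217, q_1 = 12*1 + 0 = 12.
Check: 217^2 - 327*12^2 = 47089 - 47088 = 1, so (x, y) = (217, 12) solves the equation, and by the theorem it is the least positive solution.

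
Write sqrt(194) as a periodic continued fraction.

[13; (1, 12, 1, 26)]

Write x_i = (sqrt(194) + m_i)/d_i with (m_0, d_0) = (0, 1). a_0 = floor(sqrt(194)) = 13, since 13^2 = 169 <= 194 < 196 = 14^2.
Iterate m_{i+1} = d_i*a_i - m_i, d_{i+1} = (194 - m_{i+1}^2)/d_i, a_{i+1} = floor((a_0 + m_{i+1})/d_{i+1}):
  m_1 = 1*13 - 0 = 13, d_1 = (194 - 13^2)/1 = 25/1 = 25, a_1 = floor((13 + 13)/25) = 1.
  m_2 = 25*1 - 13 = 12, d_2 = (194 - 12^2)/25 = 50/25 = 2, a_2 = floor((13 + 12)/2) = 12.
  m_3 = 2*12 - 12 = 12, d_3 = (194 - 12^2)/2 = 50/2 = 25, a_3 = floor((13 + 12)/25) = 1.
  m_4 = 25*1 - 12 = 13, d_4 = (194 - 13^2)/25 = 25/25 = 1, a_4 = floor((13 + 13)/1) = 26.
  m_5 = 1*26 - 13 = 13, d_5 = (194 - 13^2)/1 = 25/1 = 25: (m_5, d_5) = (m_1, d_1) = (13, 25), so from here the quotients repeat a_1, ..., a_4; the period length is 4.
Hence the expansion of sqrt(194) is a_0 = 13 followed by the repeating block 1, 12, 1, 26 (period 4).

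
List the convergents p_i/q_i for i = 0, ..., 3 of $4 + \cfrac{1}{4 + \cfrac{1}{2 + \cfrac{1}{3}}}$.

4/1, 17/4, 38/9, 131/31

Using the convergent recurrence p_i = a_i*p_{i-1} + p_{i-2}, q_i = a_i*q_{i-1} + q_{i-2} with p_{-2}=0, p_{-1}=1, q_{-2}=1, q_{-1}=0:
  i=0: a_0=4, p_0 = 4*1 + 0 = 4, q_0 = 4*0 + 1 = 1.
  i=1: a_1=4, p_1 = 4*4 + 1 = 17, q_1 = 4*1 + 0 = 4.
  i=2: a_2=2, p_2 = 2*17 + 4 = 38, q_2 = 2*4 + 1 = 9.
  i=3: a_3=3, p_3 = 3*38 + 17 = 131, q_3 = 3*9 + 4 = 31.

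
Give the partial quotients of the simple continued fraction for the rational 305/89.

[3; 2, 2, 1, 12]

Run the Euclidean algorithm on 305 and 89; the successive quotients are the partial quotients a_0, a_1, ... (each step inverts the fractional part left over by the previous one):
  305 = 3*89 + 38, so a_0 = 3.
  89 = 2*38 + 13, so a_1 = 2.
  38 = 2*13 + 12, so a_2 = 2.
  13 = 1*12 + 1, so a_3 = 1.
  12 = 12*1 + 0, so a_4 = 12.
The remainder reaches 0 after 5 divisions, so the expansion has 5 partial quotients, read off in order.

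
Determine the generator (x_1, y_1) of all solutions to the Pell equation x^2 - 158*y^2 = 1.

First expand sqrt(158) as a continued fraction. With x_i = (sqrt(158) + m_i)/d_i and (m_0, d_0) = (0, 1): a_0 = floor(sqrt(158)) = 12, since 12^2 = 144 <= 158 < 169 = 13^2.
Iterate m_{i+1} = d_i*a_i - m_i, d_{i+1} = (158 - m_{i+1}^2)/d_i, a_{i+1} = floor((a_0 + m_{i+1})/d_{i+1}):
  m_1 = 1*12 - 0 = 12, d_1 = (158 - 12^2)/1 = 14/1 = 14, a_1 = floor((12 + 12)/14) = 1.
  m_2 = 14*1 - 12 = 2, d_2 = (158 - 2^2)/14 = 154/14 = 11, a_2 = floor((12 + 2)/11) = 1.
  m_3 = 11*1 - 2 = 9, d_3 = (158 - 9^2)/11 = 77/11 = 7, a_3 = floor((12 + 9)/7) = 3.
  m_4 = 7*3 - 9 = 12, d_4 = (158 - 12^2)/7 = 14/7 = 2, a_4 = floor((12 + 12)/2) = 12.
  m_5 = 2*12 - 12 = 12, d_5 = (158 - 12^2)/2 = 14/2 = 7, a_5 = floor((12 + 12)/7) = 3.
  m_6 = 7*3 - 12 = 9, d_6 = (158 - 9^2)/7 = 77/7 = 11, a_6 = floor((12 + 9)/11) = 1.
  m_7 = 11*1 - 9 = 2, d_7 = (158 - 2^2)/11 = 154/11 = 14, a_7 = floor((12 + 2)/14) = 1.
  m_8 = 14*1 - 2 = 12, d_8 = (158 - 12^2)/14 = 14/14 = 1, a_8 = floor((12 + 12)/1) = 24.
  m_9 = 1*24 - 12 = 12, d_9 = (158 - 12^2)/1 = 14/1 = 14: (m_9, d_9) = (m_1, d_1) = (12, 14), so from here the quotients repeat a_1, ..., a_8; the period length is 8.
So sqrt(158) = [12; (1, 1, 3, 12, 3, 1, 1, 24)] with period length k = 8.
k is even, so the fundamental solution of x^2 - 158y^2 = 1 is (p_{k-1}, q_{k-1}) = (p_7, q_7); compute convergents through index 7.
Convergents (p_i = a_i*p_{i-1} + p_{i-2}, q_i = a_i*q_{i-1} + q_{i-2} with p_{-2}=0, p_{-1}=1, q_{-2}=1, q_{-1}=0):
  i=0: a_0=12, p_0 = 12*1 + 0 = 12, q_0 = 12*0 + 1 = 1.
  i=1: a_1=1, p_1 = 1*12 + 1 = 13, q_1 = 1*1 + 0 = 1.
  i=2: a_2=1, p_2 = 1*13 + 12 = 25, q_2 = 1*1 + 1 = 2.
  i=3: a_3=3, p_3 = 3*25 + 13 = 88, q_3 = 3*2 + 1 = 7.
  i=4: a_4=12, p_4 = 12*88 + 25 = 1081, q_4 = 12*7 + 2 = 86.
  i=5: a_5=3, p_5 = 3*1081 + 88 = 3331, q_5 = 3*86 + 7 = 265.
  i=6: a_6=1, p_6 = 1*3331 + 1081 = 4412, q_6 = 1*265 + 86 = 351.
  i=7: a_7=1, p_7 = 1*4412 + 3331 = 7743, q_7 = 1*351 + 265 = 616.
Check: 7743^2 - 158*616^2 = 59954049 - 59954048 = 1, so (x, y) = (7743, 616) solves the equation, and by the theorem it is the least positive solution.

(x, y) = (7743, 616)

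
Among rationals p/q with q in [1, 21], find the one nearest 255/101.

53/21

Expand x = 255/101 as a continued fraction with the Euclidean algorithm:
  255 = 2*101 + 53, so a_0 = 2.
  101 = 1*53 + 48, so a_1 = 1.
  53 = 1*48 + 5, so a_2 = 1.
  48 = 9*5 + 3, so a_3 = 9.
  5 = 1*3 + 2, so a_4 = 1.
  3 = 1*2 + 1, so a_5 = 1.
  2 = 2*1 + 0, so a_6 = 2.
so x = [2; 1, 1, 9, 1, 1, 2].
Convergents (p_i = a_i*p_{i-1} + p_{i-2}, q_i = a_i*q_{i-1} + q_{i-2} with p_{-2}=0, p_{-1}=1, q_{-2}=1, q_{-1}=0), until the denominator exceeds 21:
  i=0: a_0=2, p_0 = 2*1 + 0 = 2, q_0 = 2*0 + 1 = 1.
  i=1: a_1=1, p_1 = 1*2 + 1 = 3, q_1 = 1*1 + 0 = 1.
  i=2: a_2=1, p_2 = 1*3 + 2 = 5, q_2 = 1*1 + 1 = 2.
  i=3: a_3=9, p_3 = 9*5 + 3 = 48, q_3 = 9*2 + 1 = 19.
  i=4: a_4=1, p_4 = 1*48 + 5 = 53, q_4 = 1*19 + 2 = 21.
  i=5: a_5=1, p_5 = 1*53 + 48 = 101, q_5 = 1*21 + 19 = 40.
q_5 = 40 > 21, so the last convergent with denominator <= 21 is p_4/q_4 = 53/21.
The closest fraction with denominator <= 21 is either p_4/q_4 or the intermediate fraction (k*p_4 + p_3)/(k*q_4 + q_3) with the largest k >= 1 whose denominator stays <= 21; these approach x as k grows, and every other convergent or intermediate fraction in range is farther away.
Largest k: floor((21 - q_3)/q_4) = floor((21 - 19)/21) = 0.
Since k = 0, no intermediate fraction beyond p_4/q_4 has denominator <= 21, so the convergent 53/21 is the closest (its error is |255*21 - 53*101|/(101*21) = 2/2121).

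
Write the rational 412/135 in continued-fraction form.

[3; 19, 3, 2]

Run the Euclidean algorithm on 412 and 135; the successive quotients are the partial quotients a_0, a_1, ... (each step inverts the fractional part left over by the previous one):
  412 = 3*135 + 7, so a_0 = 3.
  135 = 19*7 + 2, so a_1 = 19.
  7 = 3*2 + 1, so a_2 = 3.
  2 = 2*1 + 0, so a_3 = 2.
The remainder reaches 0 after 4 divisions, so the expansion has 4 partial quotients, read off in order.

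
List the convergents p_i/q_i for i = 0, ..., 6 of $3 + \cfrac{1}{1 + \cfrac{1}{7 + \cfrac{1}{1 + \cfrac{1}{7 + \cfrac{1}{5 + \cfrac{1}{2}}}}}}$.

3/1, 4/1, 31/8, 35/9, 276/71, 1415/364, 3106/799

Using the convergent recurrence p_i = a_i*p_{i-1} + p_{i-2}, q_i = a_i*q_{i-1} + q_{i-2} with p_{-2}=0, p_{-1}=1, q_{-2}=1, q_{-1}=0:
  i=0: a_0=3, p_0 = 3*1 + 0 = 3, q_0 = 3*0 + 1 = 1.
  i=1: a_1=1, p_1 = 1*3 + 1 = 4, q_1 = 1*1 + 0 = 1.
  i=2: a_2=7, p_2 = 7*4 + 3 = 31, q_2 = 7*1 + 1 = 8.
  i=3: a_3=1, p_3 = 1*31 + 4 = 35, q_3 = 1*8 + 1 = 9.
  i=4: a_4=7, p_4 = 7*35 + 31 = 276, q_4 = 7*9 + 8 = 71.
  i=5: a_5=5, p_5 = 5*276 + 35 = 1415, q_5 = 5*71 + 9 = 364.
  i=6: a_6=2, p_6 = 2*1415 + 276 = 3106, q_6 = 2*364 + 71 = 799.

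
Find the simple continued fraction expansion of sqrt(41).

[6; (2, 2, 12)]

Write x_i = (sqrt(41) + m_i)/d_i with (m_0, d_0) = (0, 1). a_0 = floor(sqrt(41)) = 6, since 6^2 = 36 <= 41 < 49 = 7^2.
Iterate m_{i+1} = d_i*a_i - m_i, d_{i+1} = (41 - m_{i+1}^2)/d_i, a_{i+1} = floor((a_0 + m_{i+1})/d_{i+1}):
  m_1 = 1*6 - 0 = 6, d_1 = (41 - 6^2)/1 = 5/1 = 5, a_1 = floor((6 + 6)/5) = 2.
  m_2 = 5*2 - 6 = 4, d_2 = (41 - 4^2)/5 = 25/5 = 5, a_2 = floor((6 + 4)/5) = 2.
  m_3 = 5*2 - 4 = 6, d_3 = (41 - 6^2)/5 = 5/5 = 1, a_3 = floor((6 + 6)/1) = 12.
  m_4 = 1*12 - 6 = 6, d_4 = (41 - 6^2)/1 = 5/1 = 5: (m_4, d_4) = (m_1, d_1) = (6, 5), so from here the quotients repeat a_1, ..., a_3; the period length is 3.
Hence the expansion of sqrt(41) is a_0 = 6 followed by the repeating block 2, 2, 12 (period 3).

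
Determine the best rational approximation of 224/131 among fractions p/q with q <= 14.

12/7

Expand x = 224/131 as a continued fraction with the Euclidean algorithm:
  224 = 1*131 + 93, so a_0 = 1.
  131 = 1*93 + 38, so a_1 = 1.
  93 = 2*38 + 17, so a_2 = 2.
  38 = 2*17 + 4, so a_3 = 2.
  17 = 4*4 + 1, so a_4 = 4.
  4 = 4*1 + 0, so a_5 = 4.
so x = [1; 1, 2, 2, 4, 4].
Convergents (p_i = a_i*p_{i-1} + p_{i-2}, q_i = a_i*q_{i-1} + q_{i-2} with p_{-2}=0, p_{-1}=1, q_{-2}=1, q_{-1}=0), until the denominator exceeds 14:
  i=0: a_0=1, p_0 = 1*1 + 0 = 1, q_0 = 1*0 + 1 = 1.
  i=1: a_1=1, p_1 = 1*1 + 1 = 2, q_1 = 1*1 + 0 = 1.
  i=2: a_2=2, p_2 = 2*2 + 1 = 5, q_2 = 2*1 + 1 = 3.
  i=3: a_3=2, p_3 = 2*5 + 2 = 12, q_3 = 2*3 + 1 = 7.
  i=4: a_4=4, p_4 = 4*12 + 5 = 53, q_4 = 4*7 + 3 = 31.
q_4 = 31 > 14, so the last convergent with denominator <= 14 is p_3/q_3 = 12/7.
The closest fraction with denominator <= 14 is either p_3/q_3 or the intermediate fraction (k*p_3 + p_2)/(k*q_3 + q_2) with the largest k >= 1 whose denominator stays <= 14; these approach x as k grows, and every other convergent or intermediate fraction in range is farther away.
Largest k: floor((14 - q_2)/q_3) = floor((14 - 3)/7) = 1.
That gives (1*12 + 5)/(1*7 + 3) = 17/10.
Compare the errors: |x - 12/7| = |224*7 - 12*131|/(131*7) = 4/917, and |x - 17/10| = |224*10 - 17*131|/(131*10) = 13/1310.
Cross-multiplying, 4*1310 = 5240 < 11921 = 13*917, so 4/917 is smaller: the convergent 12/7 is closer to x than 17/10.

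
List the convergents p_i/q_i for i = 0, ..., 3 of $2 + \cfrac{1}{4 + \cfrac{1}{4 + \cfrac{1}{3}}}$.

2/1, 9/4, 38/17, 123/55

Using the convergent recurrence p_i = a_i*p_{i-1} + p_{i-2}, q_i = a_i*q_{i-1} + q_{i-2} with p_{-2}=0, p_{-1}=1, q_{-2}=1, q_{-1}=0:
  i=0: a_0=2, p_0 = 2*1 + 0 = 2, q_0 = 2*0 + 1 = 1.
  i=1: a_1=4, p_1 = 4*2 + 1 = 9, q_1 = 4*1 + 0 = 4.
  i=2: a_2=4, p_2 = 4*9 + 2 = 38, q_2 = 4*4 + 1 = 17.
  i=3: a_3=3, p_3 = 3*38 + 9 = 123, q_3 = 3*17 + 4 = 55.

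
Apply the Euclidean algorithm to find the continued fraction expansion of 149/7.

[21; 3, 2]

Run the Euclidean algorithm on 149 and 7; the successive quotients are the partial quotients a_0, a_1, ... (each step inverts the fractional part left over by the previous one):
  149 = 21*7 + 2, so a_0 = 21.
  7 = 3*2 + 1, so a_1 = 3.
  2 = 2*1 + 0, so a_2 = 2.
The remainder reaches 0 after 3 divisions, so the expansion has 3 partial quotients, read off in order.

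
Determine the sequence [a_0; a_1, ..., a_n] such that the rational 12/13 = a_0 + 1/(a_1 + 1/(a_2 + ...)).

Run the Euclidean algorithm on 12 and 13; the successive quotients are the partial quotients a_0, a_1, ... (each step inverts the fractional part left over by the previous one):
  12 = 0*13 + 12, so a_0 = 0.
  13 = 1*12 + 1, so a_1 = 1.
  12 = 12*1 + 0, so a_2 = 12.
The remainder reaches 0 after 3 divisions, so the expansion has 3 partial quotients, read off in order.

[0; 1, 12]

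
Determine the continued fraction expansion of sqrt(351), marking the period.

Write x_i = (sqrt(351) + m_i)/d_i with (m_0, d_0) = (0, 1). a_0 = floor(sqrt(351)) = 18, since 18^2 = 324 <= 351 < 361 = 19^2.
Iterate m_{i+1} = d_i*a_i - m_i, d_{i+1} = (351 - m_{i+1}^2)/d_i, a_{i+1} = floor((a_0 + m_{i+1})/d_{i+1}):
  m_1 = 1*18 - 0 = 18, d_1 = (351 - 18^2)/1 = 27/1 = 27, a_1 = floor((18 + 18)/27) = 1.
  m_2 = 27*1 - 18 = 9, d_2 = (351 - 9^2)/27 = 270/27 = 10, a_2 = floor((18 + 9)/10) = 2.
  m_3 = 10*2 - 9 = 11, d_3 = (351 - 11^2)/10 = 230/10 = 23, a_3 = floor((18 + 11)/23) = 1.
  m_4 = 23*1 - 11 = 12, d_4 = (351 - 12^2)/23 = 207/23 = 9, a_4 = floor((18 + 12)/9) = 3.
  m_5 = 9*3 - 12 = 15, d_5 = (351 - 15^2)/9 = 126/9 = 14, a_5 = floor((18 + 15)/14) = 2.
  m_6 = 14*2 - 15 = 13, d_6 = (351 - 13^2)/14 = 182/14 = 13, a_6 = floor((18 + 13)/13) = 2.
  m_7 = 13*2 - 13 = 13, d_7 = (351 - 13^2)/13 = 182/13 = 14, a_7 = floor((18 + 13)/14) = 2.
  m_8 = 14*2 - 13 = 15, d_8 = (351 - 15^2)/14 = 126/14 = 9, a_8 = floor((18 + 15)/9) = 3.
  m_9 = 9*3 - 15 = 12, d_9 = (351 - 12^2)/9 = 207/9 = 23, a_9 = floor((18 + 12)/23) = 1.
  m_10 = 23*1 - 12 = 11, d_10 = (351 - 11^2)/23 = 230/23 = 10, a_10 = floor((18 + 11)/10) = 2.
  m_11 = 10*2 - 11 = 9, d_11 = (351 - 9^2)/10 = 270/10 = 27, a_11 = floor((18 + 9)/27) = 1.
  m_12 = 27*1 - 9 = 18, d_12 = (351 - 18^2)/27 = 27/27 = 1, a_12 = floor((18 + 18)/1) = 36.
  m_13 = 1*36 - 18 = 18, d_13 = (351 - 18^2)/1 = 27/1 = 27: (m_13, d_13) = (m_1, d_1) = (18, 27), so from here the quotients repeat a_1, ..., a_12; the period length is 12.
Hence the expansion of sqrt(351) is a_0 = 18 followed by the repeating block 1, 2, 1, 3, 2, 2, 2, 3, 1, 2, 1, 36 (period 12).

[18; (1, 2, 1, 3, 2, 2, 2, 3, 1, 2, 1, 36)]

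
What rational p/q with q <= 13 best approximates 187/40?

14/3

Expand x = 187/40 as a continued fraction with the Euclidean algorithm:
  187 = 4*40 + 27, so a_0 = 4.
  40 = 1*27 + 13, so a_1 = 1.
  27 = 2*13 + 1, so a_2 = 2.
  13 = 13*1 + 0, so a_3 = 13.
so x = [4; 1, 2, 13].
Convergents (p_i = a_i*p_{i-1} + p_{i-2}, q_i = a_i*q_{i-1} + q_{i-2} with p_{-2}=0, p_{-1}=1, q_{-2}=1, q_{-1}=0), until the denominator exceeds 13:
  i=0: a_0=4, p_0 = 4*1 + 0 = 4, q_0 = 4*0 + 1 = 1.
  i=1: a_1=1, p_1 = 1*4 + 1 = 5, q_1 = 1*1 + 0 = 1.
  i=2: a_2=2, p_2 = 2*5 + 4 = 14, q_2 = 2*1 + 1 = 3.
  i=3: a_3=13, p_3 = 13*14 + 5 = 187, q_3 = 13*3 + 1 = 40.
q_3 = 40 > 13, so the last convergent with denominator <= 13 is p_2/q_2 = 14/3.
The closest fraction with denominator <= 13 is either p_2/q_2 or the intermediate fraction (k*p_2 + p_1)/(k*q_2 + q_1) with the largest k >= 1 whose denominator stays <= 13; these approach x as k grows, and every other convergent or intermediate fraction in range is farther away.
Largest k: floor((13 - q_1)/q_2) = floor((13 - 1)/3) = 4.
That gives (4*14 + 5)/(4*3 + 1) = 61/13.
Compare the errors: |x - 14/3| = |187*3 - 14*40|/(40*3) = 1/120, and |x - 61/13| = |187*13 - 61*40|/(40*13) = 9/520.
Cross-multiplying, 1*520 = 520 < 1080 = 9*120, so 1/120 is smaller: the convergent 14/3 is closer to x than 61/13.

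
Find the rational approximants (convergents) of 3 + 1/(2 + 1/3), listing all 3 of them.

Using the convergent recurrence p_i = a_i*p_{i-1} + p_{i-2}, q_i = a_i*q_{i-1} + q_{i-2} with p_{-2}=0, p_{-1}=1, q_{-2}=1, q_{-1}=0:
  i=0: a_0=3, p_0 = 3*1 + 0 = 3, q_0 = 3*0 + 1 = 1.
  i=1: a_1=2, p_1 = 2*3 + 1 = 7, q_1 = 2*1 + 0 = 2.
  i=2: a_2=3, p_2 = 3*7 + 3 = 24, q_2 = 3*2 + 1 = 7.

3/1, 7/2, 24/7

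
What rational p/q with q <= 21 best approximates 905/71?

Expand x = 905/71 as a continued fraction with the Euclidean algorithm:
  905 = 12*71 + 53, so a_0 = 12.
  71 = 1*53 + 18, so a_1 = 1.
  53 = 2*18 + 17, so a_2 = 2.
  18 = 1*17 + 1, so a_3 = 1.
  17 = 17*1 + 0, so a_4 = 17.
so x = [12; 1, 2, 1, 17].
Convergents (p_i = a_i*p_{i-1} + p_{i-2}, q_i = a_i*q_{i-1} + q_{i-2} with p_{-2}=0, p_{-1}=1, q_{-2}=1, q_{-1}=0), until the denominator exceeds 21:
  i=0: a_0=12, p_0 = 12*1 + 0 = 12, q_0 = 12*0 + 1 = 1.
  i=1: a_1=1, p_1 = 1*12 + 1 = 13, q_1 = 1*1 + 0 = 1.
  i=2: a_2=2, p_2 = 2*13 + 12 = 38, q_2 = 2*1 + 1 = 3.
  i=3: a_3=1, p_3 = 1*38 + 13 = 51, q_3 = 1*3 + 1 = 4.
  i=4: a_4=17, p_4 = 17*51 + 38 = 905, q_4 = 17*4 + 3 = 71.
q_4 = 71 > 21, so the last convergent with denominator <= 21 is p_3/q_3 = 51/4.
The closest fraction with denominator <= 21 is either p_3/q_3 or the intermediate fraction (k*p_3 + p_2)/(k*q_3 + q_2) with the largest k >= 1 whose denominator stays <= 21; these approach x as k grows, and every other convergent or intermediate fraction in range is farther away.
Largest k: floor((21 - q_2)/q_3) = floor((21 - 3)/4) = 4.
That gives (4*51 + 38)/(4*4 + 3) = 242/19.
Compare the errors: |x - 51/4| = |905*4 - 51*71|/(71*4) = 1/284, and |x - 242/19| = |905*19 - 242*71|/(71*19) = 13/1349.
Cross-multiplying, 1*1349 = 1349 < 3692 = 13*284, so 1/284 is smaller: the convergent 51/4 is closer to x than 242/19.

51/4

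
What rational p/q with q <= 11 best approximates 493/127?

Expand x = 493/127 as a continued fraction with the Euclidean algorithm:
  493 = 3*127 + 112, so a_0 = 3.
  127 = 1*112 + 15, so a_1 = 1.
  112 = 7*15 + 7, so a_2 = 7.
  15 = 2*7 + 1, so a_3 = 2.
  7 = 7*1 + 0, so a_4 = 7.
so x = [3; 1, 7, 2, 7].
Convergents (p_i = a_i*p_{i-1} + p_{i-2}, q_i = a_i*q_{i-1} + q_{i-2} with p_{-2}=0, p_{-1}=1, q_{-2}=1, q_{-1}=0), until the denominator exceeds 11:
  i=0: a_0=3, p_0 = 3*1 + 0 = 3, q_0 = 3*0 + 1 = 1.
  i=1: a_1=1, p_1 = 1*3 + 1 = 4, q_1 = 1*1 + 0 = 1.
  i=2: a_2=7, p_2 = 7*4 + 3 = 31, q_2 = 7*1 + 1 = 8.
  i=3: a_3=2, p_3 = 2*31 + 4 = 66, q_3 = 2*8 + 1 = 17.
q_3 = 17 > 11, so the last convergent with denominator <= 11 is p_2/q_2 = 31/8.
The closest fraction with denominator <= 11 is either p_2/q_2 or the intermediate fraction (k*p_2 + p_1)/(k*q_2 + q_1) with the largest k >= 1 whose denominator stays <= 11; these approach x as k grows, and every other convergent or intermediate fraction in range is farther away.
Largest k: floor((11 - q_1)/q_2) = floor((11 - 1)/8) = 1.
That gives (1*31 + 4)/(1*8 + 1) = 35/9.
Compare the errors: |x - 31/8| = |493*8 - 31*127|/(127*8) = 7/1016, and |x - 35/9| = |493*9 - 35*127|/(127*9) = 8/1143.
Cross-multiplying, 7*1143 = 8001 < 8128 = 8*1016, so 7/1016 is smaller: the convergent 31/8 is closer to x than 35/9.

31/8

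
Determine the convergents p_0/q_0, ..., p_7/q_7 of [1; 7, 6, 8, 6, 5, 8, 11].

Using the convergent recurrence p_i = a_i*p_{i-1} + p_{i-2}, q_i = a_i*q_{i-1} + q_{i-2} with p_{-2}=0, p_{-1}=1, q_{-2}=1, q_{-1}=0:
  i=0: a_0=1, p_0 = 1*1 + 0 = 1, q_0 = 1*0 + 1 = 1.
  i=1: a_1=7, p_1 = 7*1 + 1 = 8, q_1 = 7*1 + 0 = 7.
  i=2: a_2=6, p_2 = 6*8 + 1 = 49, q_2 = 6*7 + 1 = 43.
  i=3: a_3=8, p_3 = 8*49 + 8 = 400, q_3 = 8*43 + 7 = 351.
  i=4: a_4=6, p_4 = 6*400 + 49 = 2449, q_4 = 6*351 + 43 = 2149.
  i=5: a_5=5, p_5 = 5*2449 + 400 = 12645, q_5 = 5*2149 + 351 = 11096.
  i=6: a_6=8, p_6 = 8*12645 + 2449 = 103609, q_6 = 8*11096 + 2149 = 90917.
  i=7: a_7=11, p_7 = 11*103609 + 12645 = 1152344, q_7 = 11*90917 + 11096 = 1011183.

1/1, 8/7, 49/43, 400/351, 2449/2149, 12645/11096, 103609/90917, 1152344/1011183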